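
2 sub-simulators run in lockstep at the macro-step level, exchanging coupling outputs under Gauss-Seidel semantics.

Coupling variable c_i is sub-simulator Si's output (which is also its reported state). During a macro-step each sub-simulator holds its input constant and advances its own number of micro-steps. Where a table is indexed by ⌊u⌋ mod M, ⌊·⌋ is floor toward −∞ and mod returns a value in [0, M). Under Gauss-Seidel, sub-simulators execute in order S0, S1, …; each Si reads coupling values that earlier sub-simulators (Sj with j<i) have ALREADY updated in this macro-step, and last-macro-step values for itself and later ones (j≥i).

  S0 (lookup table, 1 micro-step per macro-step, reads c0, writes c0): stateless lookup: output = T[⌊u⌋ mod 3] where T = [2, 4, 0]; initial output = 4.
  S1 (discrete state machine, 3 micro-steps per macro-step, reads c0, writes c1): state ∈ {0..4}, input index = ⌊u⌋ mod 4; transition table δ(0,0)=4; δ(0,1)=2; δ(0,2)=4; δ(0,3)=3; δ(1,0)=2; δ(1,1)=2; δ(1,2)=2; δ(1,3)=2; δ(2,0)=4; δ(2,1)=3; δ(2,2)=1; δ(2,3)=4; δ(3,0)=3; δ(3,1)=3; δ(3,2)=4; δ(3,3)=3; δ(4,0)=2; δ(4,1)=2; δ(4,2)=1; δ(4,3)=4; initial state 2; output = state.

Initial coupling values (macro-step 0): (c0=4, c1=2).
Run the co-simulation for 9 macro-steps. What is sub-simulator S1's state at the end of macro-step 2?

S1 state at macro-step 2 = 2

macro 1: S0 reads c0=4 → after 1×micro: 4; S1 reads c0=4 → after 3×micro: 4 ⇒ (c0=4, c1=4)
macro 2: S0 reads c0=4 → after 1×micro: 4; S1 reads c0=4 → after 3×micro: 2 ⇒ (c0=4, c1=2)
macro 3: S0 reads c0=4 → after 1×micro: 4; S1 reads c0=4 → after 3×micro: 4 ⇒ (c0=4, c1=4)
macro 4: S0 reads c0=4 → after 1×micro: 4; S1 reads c0=4 → after 3×micro: 2 ⇒ (c0=4, c1=2)
macro 5: S0 reads c0=4 → after 1×micro: 4; S1 reads c0=4 → after 3×micro: 4 ⇒ (c0=4, c1=4)
macro 6: S0 reads c0=4 → after 1×micro: 4; S1 reads c0=4 → after 3×micro: 2 ⇒ (c0=4, c1=2)
macro 7: S0 reads c0=4 → after 1×micro: 4; S1 reads c0=4 → after 3×micro: 4 ⇒ (c0=4, c1=4)
macro 8: S0 reads c0=4 → after 1×micro: 4; S1 reads c0=4 → after 3×micro: 2 ⇒ (c0=4, c1=2)
macro 9: S0 reads c0=4 → after 1×micro: 4; S1 reads c0=4 → after 3×micro: 4 ⇒ (c0=4, c1=4)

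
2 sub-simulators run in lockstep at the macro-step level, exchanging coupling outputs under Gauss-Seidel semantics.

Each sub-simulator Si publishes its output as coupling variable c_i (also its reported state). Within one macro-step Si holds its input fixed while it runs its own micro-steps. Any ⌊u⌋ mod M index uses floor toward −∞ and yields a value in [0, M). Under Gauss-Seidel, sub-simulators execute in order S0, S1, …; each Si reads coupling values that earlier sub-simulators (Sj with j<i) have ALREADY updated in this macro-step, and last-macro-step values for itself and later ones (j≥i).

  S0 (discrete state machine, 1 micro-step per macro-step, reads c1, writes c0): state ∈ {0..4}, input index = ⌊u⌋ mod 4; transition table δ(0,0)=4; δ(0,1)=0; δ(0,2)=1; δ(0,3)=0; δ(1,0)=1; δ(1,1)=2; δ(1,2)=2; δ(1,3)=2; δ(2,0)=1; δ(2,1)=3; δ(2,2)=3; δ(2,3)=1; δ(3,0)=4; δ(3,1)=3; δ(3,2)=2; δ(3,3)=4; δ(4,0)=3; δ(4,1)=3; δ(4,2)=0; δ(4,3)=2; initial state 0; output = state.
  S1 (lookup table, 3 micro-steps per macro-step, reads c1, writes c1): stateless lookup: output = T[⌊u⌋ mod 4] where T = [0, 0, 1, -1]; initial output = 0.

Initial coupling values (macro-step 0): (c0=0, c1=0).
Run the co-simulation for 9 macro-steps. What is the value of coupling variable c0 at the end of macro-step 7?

c0 at macro-step 7 = 4

macro 1: S0 reads c1=0 → after 1×micro: 4; S1 reads c1=0 → after 3×micro: 0 ⇒ (c0=4, c1=0)
macro 2: S0 reads c1=0 → after 1×micro: 3; S1 reads c1=0 → after 3×micro: 0 ⇒ (c0=3, c1=0)
macro 3: S0 reads c1=0 → after 1×micro: 4; S1 reads c1=0 → after 3×micro: 0 ⇒ (c0=4, c1=0)
macro 4: S0 reads c1=0 → after 1×micro: 3; S1 reads c1=0 → after 3×micro: 0 ⇒ (c0=3, c1=0)
macro 5: S0 reads c1=0 → after 1×micro: 4; S1 reads c1=0 → after 3×micro: 0 ⇒ (c0=4, c1=0)
macro 6: S0 reads c1=0 → after 1×micro: 3; S1 reads c1=0 → after 3×micro: 0 ⇒ (c0=3, c1=0)
macro 7: S0 reads c1=0 → after 1×micro: 4; S1 reads c1=0 → after 3×micro: 0 ⇒ (c0=4, c1=0)
macro 8: S0 reads c1=0 → after 1×micro: 3; S1 reads c1=0 → after 3×micro: 0 ⇒ (c0=3, c1=0)
macro 9: S0 reads c1=0 → after 1×micro: 4; S1 reads c1=0 → after 3×micro: 0 ⇒ (c0=4, c1=0)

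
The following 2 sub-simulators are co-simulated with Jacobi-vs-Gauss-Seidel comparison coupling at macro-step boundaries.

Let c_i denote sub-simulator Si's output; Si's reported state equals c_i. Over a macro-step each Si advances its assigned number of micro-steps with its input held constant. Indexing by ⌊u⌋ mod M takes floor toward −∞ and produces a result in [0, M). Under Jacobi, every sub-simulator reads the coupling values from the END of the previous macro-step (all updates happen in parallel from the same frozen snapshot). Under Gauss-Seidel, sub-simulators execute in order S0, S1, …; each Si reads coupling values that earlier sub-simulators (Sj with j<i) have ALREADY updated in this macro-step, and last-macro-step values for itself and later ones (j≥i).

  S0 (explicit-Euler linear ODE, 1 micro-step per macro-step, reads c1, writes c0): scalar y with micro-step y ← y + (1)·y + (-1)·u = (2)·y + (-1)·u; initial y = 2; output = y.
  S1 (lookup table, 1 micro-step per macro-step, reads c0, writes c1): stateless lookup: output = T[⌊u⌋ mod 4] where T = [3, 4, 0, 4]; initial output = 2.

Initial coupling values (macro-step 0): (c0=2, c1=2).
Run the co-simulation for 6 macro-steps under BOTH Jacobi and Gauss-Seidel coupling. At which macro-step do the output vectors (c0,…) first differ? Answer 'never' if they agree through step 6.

[Jacobi] macro 1: S0 reads c1=2 → after 1×micro: 2; S1 reads c0=2 → after 1×micro: 0 ⇒ (c0=2, c1=0)
[Jacobi] macro 2: S0 reads c1=0 → after 1×micro: 4; S1 reads c0=2 → after 1×micro: 0 ⇒ (c0=4, c1=0)
[Jacobi] macro 3: S0 reads c1=0 → after 1×micro: 8; S1 reads c0=4 → after 1×micro: 3 ⇒ (c0=8, c1=3)
[Jacobi] macro 4: S0 reads c1=3 → after 1×micro: 13; S1 reads c0=8 → after 1×micro: 3 ⇒ (c0=13, c1=3)
[Jacobi] macro 5: S0 reads c1=3 → after 1×micro: 23; S1 reads c0=13 → after 1×micro: 4 ⇒ (c0=23, c1=4)
[Jacobi] macro 6: S0 reads c1=4 → after 1×micro: 42; S1 reads c0=23 → after 1×micro: 4 ⇒ (c0=42, c1=4)
[Gauss-Seidel] macro 1: S0 reads c1=2 → after 1×micro: 2; S1 reads c0=2 → after 1×micro: 0 ⇒ (c0=2, c1=0)
[Gauss-Seidel] macro 2: S0 reads c1=0 → after 1×micro: 4; S1 reads c0=4 → after 1×micro: 3 ⇒ (c0=4, c1=3)
[Gauss-Seidel] macro 3: S0 reads c1=3 → after 1×micro: 5; S1 reads c0=5 → after 1×micro: 4 ⇒ (c0=5, c1=4)
[Gauss-Seidel] macro 4: S0 reads c1=4 → after 1×micro: 6; S1 reads c0=6 → after 1×micro: 0 ⇒ (c0=6, c1=0)
[Gauss-Seidel] macro 5: S0 reads c1=0 → after 1×micro: 12; S1 reads c0=12 → after 1×micro: 3 ⇒ (c0=12, c1=3)
[Gauss-Seidel] macro 6: S0 reads c1=3 → after 1×micro: 21; S1 reads c0=21 → after 1×micro: 4 ⇒ (c0=21, c1=4)

first divergence at macro-step: 2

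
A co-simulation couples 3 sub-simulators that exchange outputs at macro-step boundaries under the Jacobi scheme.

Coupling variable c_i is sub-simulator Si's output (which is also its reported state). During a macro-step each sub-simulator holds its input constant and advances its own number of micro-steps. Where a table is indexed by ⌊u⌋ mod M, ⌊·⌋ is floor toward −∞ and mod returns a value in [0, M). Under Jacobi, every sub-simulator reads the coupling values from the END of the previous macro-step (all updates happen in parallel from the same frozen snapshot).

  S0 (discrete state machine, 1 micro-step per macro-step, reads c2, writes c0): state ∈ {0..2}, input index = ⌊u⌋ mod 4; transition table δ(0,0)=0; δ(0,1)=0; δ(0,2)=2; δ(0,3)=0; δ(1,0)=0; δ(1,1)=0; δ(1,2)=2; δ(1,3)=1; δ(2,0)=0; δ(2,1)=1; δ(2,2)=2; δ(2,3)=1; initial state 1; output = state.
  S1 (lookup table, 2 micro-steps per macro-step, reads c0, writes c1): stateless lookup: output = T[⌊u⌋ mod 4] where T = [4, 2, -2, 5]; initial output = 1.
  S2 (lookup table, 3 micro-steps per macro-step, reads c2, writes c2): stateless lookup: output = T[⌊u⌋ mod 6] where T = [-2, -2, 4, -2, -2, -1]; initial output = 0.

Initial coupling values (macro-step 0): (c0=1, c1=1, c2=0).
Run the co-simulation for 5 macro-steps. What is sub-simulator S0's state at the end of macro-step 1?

macro 1: S0 reads c2=0 → after 1×micro: 0; S1 reads c0=1 → after 2×micro: 2; S2 reads c2=0 → after 3×micro: -2 ⇒ (c0=0, c1=2, c2=-2)
macro 2: S0 reads c2=-2 → after 1×micro: 2; S1 reads c0=0 → after 2×micro: 4; S2 reads c2=-2 → after 3×micro: -2 ⇒ (c0=2, c1=4, c2=-2)
macro 3: S0 reads c2=-2 → after 1×micro: 2; S1 reads c0=2 → after 2×micro: -2; S2 reads c2=-2 → after 3×micro: -2 ⇒ (c0=2, c1=-2, c2=-2)
macro 4: S0 reads c2=-2 → after 1×micro: 2; S1 reads c0=2 → after 2×micro: -2; S2 reads c2=-2 → after 3×micro: -2 ⇒ (c0=2, c1=-2, c2=-2)
macro 5: S0 reads c2=-2 → after 1×micro: 2; S1 reads c0=2 → after 2×micro: -2; S2 reads c2=-2 → after 3×micro: -2 ⇒ (c0=2, c1=-2, c2=-2)

S0 state at macro-step 1 = 0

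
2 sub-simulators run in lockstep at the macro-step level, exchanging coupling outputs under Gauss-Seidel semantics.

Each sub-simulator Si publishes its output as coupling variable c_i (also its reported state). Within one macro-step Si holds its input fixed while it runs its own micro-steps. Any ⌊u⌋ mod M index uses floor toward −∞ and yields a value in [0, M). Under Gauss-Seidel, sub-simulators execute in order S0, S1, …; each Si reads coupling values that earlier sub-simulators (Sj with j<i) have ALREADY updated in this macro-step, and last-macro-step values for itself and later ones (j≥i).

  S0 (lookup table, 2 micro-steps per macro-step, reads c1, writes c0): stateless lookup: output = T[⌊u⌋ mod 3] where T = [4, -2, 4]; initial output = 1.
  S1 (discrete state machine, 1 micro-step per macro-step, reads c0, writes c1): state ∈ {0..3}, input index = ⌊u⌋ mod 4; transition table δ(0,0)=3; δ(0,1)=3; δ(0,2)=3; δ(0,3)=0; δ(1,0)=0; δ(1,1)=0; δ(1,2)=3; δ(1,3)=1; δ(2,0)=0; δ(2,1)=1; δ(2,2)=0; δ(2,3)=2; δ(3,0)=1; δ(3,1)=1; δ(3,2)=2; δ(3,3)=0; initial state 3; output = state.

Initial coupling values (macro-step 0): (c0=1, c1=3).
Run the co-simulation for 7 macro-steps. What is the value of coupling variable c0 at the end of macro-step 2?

c0 at macro-step 2 = -2

macro 1: S0 reads c1=3 → after 2×micro: 4; S1 reads c0=4 → after 1×micro: 1 ⇒ (c0=4, c1=1)
macro 2: S0 reads c1=1 → after 2×micro: -2; S1 reads c0=-2 → after 1×micro: 3 ⇒ (c0=-2, c1=3)
macro 3: S0 reads c1=3 → after 2×micro: 4; S1 reads c0=4 → after 1×micro: 1 ⇒ (c0=4, c1=1)
macro 4: S0 reads c1=1 → after 2×micro: -2; S1 reads c0=-2 → after 1×micro: 3 ⇒ (c0=-2, c1=3)
macro 5: S0 reads c1=3 → after 2×micro: 4; S1 reads c0=4 → after 1×micro: 1 ⇒ (c0=4, c1=1)
macro 6: S0 reads c1=1 → after 2×micro: -2; S1 reads c0=-2 → after 1×micro: 3 ⇒ (c0=-2, c1=3)
macro 7: S0 reads c1=3 → after 2×micro: 4; S1 reads c0=4 → after 1×micro: 1 ⇒ (c0=4, c1=1)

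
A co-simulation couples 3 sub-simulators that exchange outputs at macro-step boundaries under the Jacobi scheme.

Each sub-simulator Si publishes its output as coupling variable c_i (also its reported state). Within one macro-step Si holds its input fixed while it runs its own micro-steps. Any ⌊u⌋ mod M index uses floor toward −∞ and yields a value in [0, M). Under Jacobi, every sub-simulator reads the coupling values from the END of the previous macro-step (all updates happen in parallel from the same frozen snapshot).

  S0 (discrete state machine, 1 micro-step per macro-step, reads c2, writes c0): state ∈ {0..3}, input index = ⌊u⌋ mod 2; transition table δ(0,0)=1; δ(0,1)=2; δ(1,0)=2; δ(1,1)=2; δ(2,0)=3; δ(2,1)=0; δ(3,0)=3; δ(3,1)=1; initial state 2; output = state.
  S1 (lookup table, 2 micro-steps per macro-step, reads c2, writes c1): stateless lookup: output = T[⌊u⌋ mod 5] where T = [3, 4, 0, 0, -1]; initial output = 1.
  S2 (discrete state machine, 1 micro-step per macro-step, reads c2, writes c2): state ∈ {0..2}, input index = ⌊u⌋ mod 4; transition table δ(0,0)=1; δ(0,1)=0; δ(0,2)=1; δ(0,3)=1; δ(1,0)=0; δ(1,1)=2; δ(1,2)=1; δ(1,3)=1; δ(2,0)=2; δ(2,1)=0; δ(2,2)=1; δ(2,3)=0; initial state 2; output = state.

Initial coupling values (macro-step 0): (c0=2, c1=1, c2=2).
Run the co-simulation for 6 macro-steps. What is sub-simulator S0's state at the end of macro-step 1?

S0 state at macro-step 1 = 3

macro 1: S0 reads c2=2 → after 1×micro: 3; S1 reads c2=2 → after 2×micro: 0; S2 reads c2=2 → after 1×micro: 1 ⇒ (c0=3, c1=0, c2=1)
macro 2: S0 reads c2=1 → after 1×micro: 1; S1 reads c2=1 → after 2×micro: 4; S2 reads c2=1 → after 1×micro: 2 ⇒ (c0=1, c1=4, c2=2)
macro 3: S0 reads c2=2 → after 1×micro: 2; S1 reads c2=2 → after 2×micro: 0; S2 reads c2=2 → after 1×micro: 1 ⇒ (c0=2, c1=0, c2=1)
macro 4: S0 reads c2=1 → after 1×micro: 0; S1 reads c2=1 → after 2×micro: 4; S2 reads c2=1 → after 1×micro: 2 ⇒ (c0=0, c1=4, c2=2)
macro 5: S0 reads c2=2 → after 1×micro: 1; S1 reads c2=2 → after 2×micro: 0; S2 reads c2=2 → after 1×micro: 1 ⇒ (c0=1, c1=0, c2=1)
macro 6: S0 reads c2=1 → after 1×micro: 2; S1 reads c2=1 → after 2×micro: 4; S2 reads c2=1 → after 1×micro: 2 ⇒ (c0=2, c1=4, c2=2)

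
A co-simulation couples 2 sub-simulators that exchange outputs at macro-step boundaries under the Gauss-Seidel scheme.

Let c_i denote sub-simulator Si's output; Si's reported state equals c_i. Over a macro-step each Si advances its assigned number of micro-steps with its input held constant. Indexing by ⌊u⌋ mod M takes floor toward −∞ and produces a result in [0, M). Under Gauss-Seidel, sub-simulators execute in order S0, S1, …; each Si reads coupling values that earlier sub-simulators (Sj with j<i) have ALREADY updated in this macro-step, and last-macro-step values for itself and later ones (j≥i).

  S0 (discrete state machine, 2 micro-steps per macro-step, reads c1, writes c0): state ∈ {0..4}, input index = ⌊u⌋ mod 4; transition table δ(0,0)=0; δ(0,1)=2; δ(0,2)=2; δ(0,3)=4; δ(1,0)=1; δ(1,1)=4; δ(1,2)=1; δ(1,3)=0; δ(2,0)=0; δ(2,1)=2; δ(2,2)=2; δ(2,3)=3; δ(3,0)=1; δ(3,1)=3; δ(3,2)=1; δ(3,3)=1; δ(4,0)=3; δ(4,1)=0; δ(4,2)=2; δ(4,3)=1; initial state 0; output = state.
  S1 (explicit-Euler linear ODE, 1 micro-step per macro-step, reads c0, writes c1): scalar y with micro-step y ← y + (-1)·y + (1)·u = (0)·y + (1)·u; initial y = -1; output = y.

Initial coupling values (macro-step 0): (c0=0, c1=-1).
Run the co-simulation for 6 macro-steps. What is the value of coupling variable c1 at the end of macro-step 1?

macro 1: S0 reads c1=-1 → after 2×micro: 1; S1 reads c0=1 → after 1×micro: 1 ⇒ (c0=1, c1=1)
macro 2: S0 reads c1=1 → after 2×micro: 0; S1 reads c0=0 → after 1×micro: 0 ⇒ (c0=0, c1=0)
macro 3: S0 reads c1=0 → after 2×micro: 0; S1 reads c0=0 → after 1×micro: 0 ⇒ (c0=0, c1=0)
macro 4: S0 reads c1=0 → after 2×micro: 0; S1 reads c0=0 → after 1×micro: 0 ⇒ (c0=0, c1=0)
macro 5: S0 reads c1=0 → after 2×micro: 0; S1 reads c0=0 → after 1×micro: 0 ⇒ (c0=0, c1=0)
macro 6: S0 reads c1=0 → after 2×micro: 0; S1 reads c0=0 → after 1×micro: 0 ⇒ (c0=0, c1=0)

c1 at macro-step 1 = 1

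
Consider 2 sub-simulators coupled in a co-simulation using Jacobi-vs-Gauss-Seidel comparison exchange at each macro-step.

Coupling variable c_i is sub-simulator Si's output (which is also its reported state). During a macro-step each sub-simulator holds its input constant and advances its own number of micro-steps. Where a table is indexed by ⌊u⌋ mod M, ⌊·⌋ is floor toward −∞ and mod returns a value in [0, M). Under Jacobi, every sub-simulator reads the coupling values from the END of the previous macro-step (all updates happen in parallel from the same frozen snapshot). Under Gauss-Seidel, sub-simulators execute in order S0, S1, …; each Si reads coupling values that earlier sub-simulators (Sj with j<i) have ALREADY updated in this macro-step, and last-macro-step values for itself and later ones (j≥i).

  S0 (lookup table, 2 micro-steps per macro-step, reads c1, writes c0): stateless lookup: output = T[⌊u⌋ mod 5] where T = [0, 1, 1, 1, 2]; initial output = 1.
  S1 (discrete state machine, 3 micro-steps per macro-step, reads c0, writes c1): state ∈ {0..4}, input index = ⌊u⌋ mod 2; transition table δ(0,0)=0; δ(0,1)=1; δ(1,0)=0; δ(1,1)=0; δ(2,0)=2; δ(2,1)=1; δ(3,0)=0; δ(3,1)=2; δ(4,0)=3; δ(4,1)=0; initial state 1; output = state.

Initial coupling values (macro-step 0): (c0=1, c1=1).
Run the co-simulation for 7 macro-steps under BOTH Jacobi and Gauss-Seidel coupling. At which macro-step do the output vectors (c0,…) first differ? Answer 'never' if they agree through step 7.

[Jacobi] macro 1: S0 reads c1=1 → after 2×micro: 1; S1 reads c0=1 → after 3×micro: 0 ⇒ (c0=1, c1=0)
[Jacobi] macro 2: S0 reads c1=0 → after 2×micro: 0; S1 reads c0=1 → after 3×micro: 1 ⇒ (c0=0, c1=1)
[Jacobi] macro 3: S0 reads c1=1 → after 2×micro: 1; S1 reads c0=0 → after 3×micro: 0 ⇒ (c0=1, c1=0)
[Jacobi] macro 4: S0 reads c1=0 → after 2×micro: 0; S1 reads c0=1 → after 3×micro: 1 ⇒ (c0=0, c1=1)
[Jacobi] macro 5: S0 reads c1=1 → after 2×micro: 1; S1 reads c0=0 → after 3×micro: 0 ⇒ (c0=1, c1=0)
[Jacobi] macro 6: S0 reads c1=0 → after 2×micro: 0; S1 reads c0=1 → after 3×micro: 1 ⇒ (c0=0, c1=1)
[Jacobi] macro 7: S0 reads c1=1 → after 2×micro: 1; S1 reads c0=0 → after 3×micro: 0 ⇒ (c0=1, c1=0)
[Gauss-Seidel] macro 1: S0 reads c1=1 → after 2×micro: 1; S1 reads c0=1 → after 3×micro: 0 ⇒ (c0=1, c1=0)
[Gauss-Seidel] macro 2: S0 reads c1=0 → after 2×micro: 0; S1 reads c0=0 → after 3×micro: 0 ⇒ (c0=0, c1=0)
[Gauss-Seidel] macro 3: S0 reads c1=0 → after 2×micro: 0; S1 reads c0=0 → after 3×micro: 0 ⇒ (c0=0, c1=0)
[Gauss-Seidel] macro 4: S0 reads c1=0 → after 2×micro: 0; S1 reads c0=0 → after 3×micro: 0 ⇒ (c0=0, c1=0)
[Gauss-Seidel] macro 5: S0 reads c1=0 → after 2×micro: 0; S1 reads c0=0 → after 3×micro: 0 ⇒ (c0=0, c1=0)
[Gauss-Seidel] macro 6: S0 reads c1=0 → after 2×micro: 0; S1 reads c0=0 → after 3×micro: 0 ⇒ (c0=0, c1=0)
[Gauss-Seidel] macro 7: S0 reads c1=0 → after 2×micro: 0; S1 reads c0=0 → after 3×micro: 0 ⇒ (c0=0, c1=0)

first divergence at macro-step: 2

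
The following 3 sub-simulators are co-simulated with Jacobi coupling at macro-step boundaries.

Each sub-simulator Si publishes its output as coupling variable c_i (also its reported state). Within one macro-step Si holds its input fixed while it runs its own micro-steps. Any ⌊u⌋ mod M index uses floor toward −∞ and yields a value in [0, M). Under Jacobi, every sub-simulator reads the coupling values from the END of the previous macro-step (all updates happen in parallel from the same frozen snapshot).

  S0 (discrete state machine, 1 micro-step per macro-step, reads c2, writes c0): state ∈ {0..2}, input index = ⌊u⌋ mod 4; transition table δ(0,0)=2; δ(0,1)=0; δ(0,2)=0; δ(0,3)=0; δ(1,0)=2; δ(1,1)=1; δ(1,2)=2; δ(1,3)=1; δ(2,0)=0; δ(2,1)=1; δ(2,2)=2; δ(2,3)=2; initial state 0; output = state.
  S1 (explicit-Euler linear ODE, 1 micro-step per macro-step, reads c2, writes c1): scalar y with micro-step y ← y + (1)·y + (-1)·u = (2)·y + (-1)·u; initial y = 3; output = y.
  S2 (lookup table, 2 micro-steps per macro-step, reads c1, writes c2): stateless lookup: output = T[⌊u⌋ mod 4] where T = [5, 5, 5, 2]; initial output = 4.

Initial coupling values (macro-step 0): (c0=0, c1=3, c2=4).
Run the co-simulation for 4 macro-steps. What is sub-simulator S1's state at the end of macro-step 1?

macro 1: S0 reads c2=4 → after 1×micro: 2; S1 reads c2=4 → after 1×micro: 2; S2 reads c1=3 → after 2×micro: 2 ⇒ (c0=2, c1=2, c2=2)
macro 2: S0 reads c2=2 → after 1×micro: 2; S1 reads c2=2 → after 1×micro: 2; S2 reads c1=2 → after 2×micro: 5 ⇒ (c0=2, c1=2, c2=5)
macro 3: S0 reads c2=5 → after 1×micro: 1; S1 reads c2=5 → after 1×micro: -1; S2 reads c1=2 → after 2×micro: 5 ⇒ (c0=1, c1=-1, c2=5)
macro 4: S0 reads c2=5 → after 1×micro: 1; S1 reads c2=5 → after 1×micro: -7; S2 reads c1=-1 → after 2×micro: 2 ⇒ (c0=1, c1=-7, c2=2)

S1 state at macro-step 1 = 2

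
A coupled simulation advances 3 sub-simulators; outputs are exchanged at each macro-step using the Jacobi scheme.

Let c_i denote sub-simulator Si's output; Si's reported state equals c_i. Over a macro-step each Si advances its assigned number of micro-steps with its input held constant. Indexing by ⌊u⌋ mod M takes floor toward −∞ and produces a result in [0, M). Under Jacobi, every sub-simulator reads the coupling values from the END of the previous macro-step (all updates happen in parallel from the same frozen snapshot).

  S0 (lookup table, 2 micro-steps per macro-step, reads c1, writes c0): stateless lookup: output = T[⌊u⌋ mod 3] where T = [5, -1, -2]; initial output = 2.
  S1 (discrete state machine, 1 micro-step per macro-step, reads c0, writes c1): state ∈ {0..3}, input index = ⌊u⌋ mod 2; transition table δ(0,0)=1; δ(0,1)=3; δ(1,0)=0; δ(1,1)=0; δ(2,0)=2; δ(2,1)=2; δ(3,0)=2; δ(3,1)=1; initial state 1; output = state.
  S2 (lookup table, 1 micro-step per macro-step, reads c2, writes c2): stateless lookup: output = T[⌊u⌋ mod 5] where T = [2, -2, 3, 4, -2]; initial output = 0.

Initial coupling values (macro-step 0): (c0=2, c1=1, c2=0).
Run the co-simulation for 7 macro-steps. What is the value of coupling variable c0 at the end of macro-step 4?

c0 at macro-step 4 = -1

macro 1: S0 reads c1=1 → after 2×micro: -1; S1 reads c0=2 → after 1×micro: 0; S2 reads c2=0 → after 1×micro: 2 ⇒ (c0=-1, c1=0, c2=2)
macro 2: S0 reads c1=0 → after 2×micro: 5; S1 reads c0=-1 → after 1×micro: 3; S2 reads c2=2 → after 1×micro: 3 ⇒ (c0=5, c1=3, c2=3)
macro 3: S0 reads c1=3 → after 2×micro: 5; S1 reads c0=5 → after 1×micro: 1; S2 reads c2=3 → after 1×micro: 4 ⇒ (c0=5, c1=1, c2=4)
macro 4: S0 reads c1=1 → after 2×micro: -1; S1 reads c0=5 → after 1×micro: 0; S2 reads c2=4 → after 1×micro: -2 ⇒ (c0=-1, c1=0, c2=-2)
macro 5: S0 reads c1=0 → after 2×micro: 5; S1 reads c0=-1 → after 1×micro: 3; S2 reads c2=-2 → after 1×micro: 4 ⇒ (c0=5, c1=3, c2=4)
macro 6: S0 reads c1=3 → after 2×micro: 5; S1 reads c0=5 → after 1×micro: 1; S2 reads c2=4 → after 1×micro: -2 ⇒ (c0=5, c1=1, c2=-2)
macro 7: S0 reads c1=1 → after 2×micro: -1; S1 reads c0=5 → after 1×micro: 0; S2 reads c2=-2 → after 1×micro: 4 ⇒ (c0=-1, c1=0, c2=4)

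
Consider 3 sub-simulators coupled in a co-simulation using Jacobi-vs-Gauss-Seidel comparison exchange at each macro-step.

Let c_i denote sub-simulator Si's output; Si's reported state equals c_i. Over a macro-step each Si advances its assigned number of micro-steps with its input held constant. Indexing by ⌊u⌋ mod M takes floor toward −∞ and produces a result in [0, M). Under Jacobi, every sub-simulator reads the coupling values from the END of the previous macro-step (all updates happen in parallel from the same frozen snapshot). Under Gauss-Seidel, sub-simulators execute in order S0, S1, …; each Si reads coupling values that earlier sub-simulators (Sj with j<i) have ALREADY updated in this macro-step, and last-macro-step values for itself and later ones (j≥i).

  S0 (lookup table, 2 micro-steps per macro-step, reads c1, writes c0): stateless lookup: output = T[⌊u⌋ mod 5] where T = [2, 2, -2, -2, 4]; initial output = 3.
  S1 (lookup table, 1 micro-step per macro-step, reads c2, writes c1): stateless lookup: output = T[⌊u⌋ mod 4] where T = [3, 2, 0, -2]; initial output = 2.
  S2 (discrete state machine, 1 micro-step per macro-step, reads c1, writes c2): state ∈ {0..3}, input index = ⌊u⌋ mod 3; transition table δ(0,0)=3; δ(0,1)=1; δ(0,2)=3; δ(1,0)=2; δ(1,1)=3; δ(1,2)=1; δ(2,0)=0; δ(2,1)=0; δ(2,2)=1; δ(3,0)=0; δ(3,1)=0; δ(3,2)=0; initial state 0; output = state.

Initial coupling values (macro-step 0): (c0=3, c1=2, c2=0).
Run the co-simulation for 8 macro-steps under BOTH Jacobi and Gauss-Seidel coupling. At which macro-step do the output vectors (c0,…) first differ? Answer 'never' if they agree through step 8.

[Jacobi] macro 1: S0 reads c1=2 → after 2×micro: -2; S1 reads c2=0 → after 1×micro: 3; S2 reads c1=2 → after 1×micro: 3 ⇒ (c0=-2, c1=3, c2=3)
[Jacobi] macro 2: S0 reads c1=3 → after 2×micro: -2; S1 reads c2=3 → after 1×micro: -2; S2 reads c1=3 → after 1×micro: 0 ⇒ (c0=-2, c1=-2, c2=0)
[Jacobi] macro 3: S0 reads c1=-2 → after 2×micro: -2; S1 reads c2=0 → after 1×micro: 3; S2 reads c1=-2 → after 1×micro: 1 ⇒ (c0=-2, c1=3, c2=1)
[Jacobi] macro 4: S0 reads c1=3 → after 2×micro: -2; S1 reads c2=1 → after 1×micro: 2; S2 reads c1=3 → after 1×micro: 2 ⇒ (c0=-2, c1=2, c2=2)
[Jacobi] macro 5: S0 reads c1=2 → after 2×micro: -2; S1 reads c2=2 → after 1×micro: 0; S2 reads c1=2 → after 1×micro: 1 ⇒ (c0=-2, c1=0, c2=1)
[Jacobi] macro 6: S0 reads c1=0 → after 2×micro: 2; S1 reads c2=1 → after 1×micro: 2; S2 reads c1=0 → after 1×micro: 2 ⇒ (c0=2, c1=2, c2=2)
[Jacobi] macro 7: S0 reads c1=2 → after 2×micro: -2; S1 reads c2=2 → after 1×micro: 0; S2 reads c1=2 → after 1×micro: 1 ⇒ (c0=-2, c1=0, c2=1)
[Jacobi] macro 8: S0 reads c1=0 → after 2×micro: 2; S1 reads c2=1 → after 1×micro: 2; S2 reads c1=0 → after 1×micro: 2 ⇒ (c0=2, c1=2, c2=2)
[Gauss-Seidel] macro 1: S0 reads c1=2 → after 2×micro: -2; S1 reads c2=0 → after 1×micro: 3; S2 reads c1=3 → after 1×micro: 3 ⇒ (c0=-2, c1=3, c2=3)
[Gauss-Seidel] macro 2: S0 reads c1=3 → after 2×micro: -2; S1 reads c2=3 → after 1×micro: -2; S2 reads c1=-2 → after 1×micro: 0 ⇒ (c0=-2, c1=-2, c2=0)
[Gauss-Seidel] macro 3: S0 reads c1=-2 → after 2×micro: -2; S1 reads c2=0 → after 1×micro: 3; S2 reads c1=3 → after 1×micro: 3 ⇒ (c0=-2, c1=3, c2=3)
[Gauss-Seidel] macro 4: S0 reads c1=3 → after 2×micro: -2; S1 reads c2=3 → after 1×micro: -2; S2 reads c1=-2 → after 1×micro: 0 ⇒ (c0=-2, c1=-2, c2=0)
[Gauss-Seidel] macro 5: S0 reads c1=-2 → after 2×micro: -2; S1 reads c2=0 → after 1×micro: 3; S2 reads c1=3 → after 1×micro: 3 ⇒ (c0=-2, c1=3, c2=3)
[Gauss-Seidel] macro 6: S0 reads c1=3 → after 2×micro: -2; S1 reads c2=3 → after 1×micro: -2; S2 reads c1=-2 → after 1×micro: 0 ⇒ (c0=-2, c1=-2, c2=0)
[Gauss-Seidel] macro 7: S0 reads c1=-2 → after 2×micro: -2; S1 reads c2=0 → after 1×micro: 3; S2 reads c1=3 → after 1×micro: 3 ⇒ (c0=-2, c1=3, c2=3)
[Gauss-Seidel] macro 8: S0 reads c1=3 → after 2×micro: -2; S1 reads c2=3 → after 1×micro: -2; S2 reads c1=-2 → after 1×micro: 0 ⇒ (c0=-2, c1=-2, c2=0)

first divergence at macro-step: 3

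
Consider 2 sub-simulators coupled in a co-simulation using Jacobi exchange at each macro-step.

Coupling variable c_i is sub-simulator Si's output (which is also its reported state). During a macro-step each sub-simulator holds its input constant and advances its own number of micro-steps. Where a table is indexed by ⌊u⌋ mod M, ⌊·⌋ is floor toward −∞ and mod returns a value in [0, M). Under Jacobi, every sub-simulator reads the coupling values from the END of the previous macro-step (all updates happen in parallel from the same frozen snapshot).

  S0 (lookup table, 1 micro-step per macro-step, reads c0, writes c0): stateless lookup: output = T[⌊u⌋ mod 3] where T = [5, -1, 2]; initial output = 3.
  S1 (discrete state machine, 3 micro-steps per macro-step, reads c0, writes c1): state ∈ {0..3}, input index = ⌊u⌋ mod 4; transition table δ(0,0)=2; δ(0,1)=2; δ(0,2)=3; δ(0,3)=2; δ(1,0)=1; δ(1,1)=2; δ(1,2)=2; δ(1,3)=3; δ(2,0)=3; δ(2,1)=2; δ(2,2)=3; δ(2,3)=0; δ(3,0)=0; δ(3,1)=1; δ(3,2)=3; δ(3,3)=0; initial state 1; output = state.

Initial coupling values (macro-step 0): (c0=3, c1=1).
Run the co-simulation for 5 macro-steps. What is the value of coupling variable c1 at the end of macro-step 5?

macro 1: S0 reads c0=3 → after 1×micro: 5; S1 reads c0=3 → after 3×micro: 2 ⇒ (c0=5, c1=2)
macro 2: S0 reads c0=5 → after 1×micro: 2; S1 reads c0=5 → after 3×micro: 2 ⇒ (c0=2, c1=2)
macro 3: S0 reads c0=2 → after 1×micro: 2; S1 reads c0=2 → after 3×micro: 3 ⇒ (c0=2, c1=3)
macro 4: S0 reads c0=2 → after 1×micro: 2; S1 reads c0=2 → after 3×micro: 3 ⇒ (c0=2, c1=3)
macro 5: S0 reads c0=2 → after 1×micro: 2; S1 reads c0=2 → after 3×micro: 3 ⇒ (c0=2, c1=3)

c1 at macro-step 5 = 3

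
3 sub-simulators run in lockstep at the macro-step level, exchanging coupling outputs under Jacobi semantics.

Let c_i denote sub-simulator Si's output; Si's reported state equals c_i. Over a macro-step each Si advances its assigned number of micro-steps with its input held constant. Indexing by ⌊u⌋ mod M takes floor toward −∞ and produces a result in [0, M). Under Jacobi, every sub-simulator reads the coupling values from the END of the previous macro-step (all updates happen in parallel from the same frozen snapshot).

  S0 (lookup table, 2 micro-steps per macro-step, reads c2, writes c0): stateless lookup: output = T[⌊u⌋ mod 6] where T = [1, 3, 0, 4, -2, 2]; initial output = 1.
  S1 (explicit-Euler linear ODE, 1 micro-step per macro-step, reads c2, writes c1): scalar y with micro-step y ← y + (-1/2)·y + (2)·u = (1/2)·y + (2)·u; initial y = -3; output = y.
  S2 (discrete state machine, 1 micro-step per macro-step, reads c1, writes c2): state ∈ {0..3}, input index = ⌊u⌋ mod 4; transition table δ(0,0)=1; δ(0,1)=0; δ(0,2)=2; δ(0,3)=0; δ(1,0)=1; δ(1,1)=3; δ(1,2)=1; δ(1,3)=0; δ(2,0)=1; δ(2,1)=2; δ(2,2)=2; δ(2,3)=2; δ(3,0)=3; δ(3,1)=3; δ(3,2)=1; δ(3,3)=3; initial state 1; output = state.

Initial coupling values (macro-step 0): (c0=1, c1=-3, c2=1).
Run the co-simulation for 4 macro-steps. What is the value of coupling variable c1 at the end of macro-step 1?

c1 at macro-step 1 = 1/2

macro 1: S0 reads c2=1 → after 2×micro: 3; S1 reads c2=1 → after 1×micro: 1/2; S2 reads c1=-3 → after 1×micro: 3 ⇒ (c0=3, c1=1/2, c2=3)
macro 2: S0 reads c2=3 → after 2×micro: 4; S1 reads c2=3 → after 1×micro: 25/4; S2 reads c1=1/2 → after 1×micro: 3 ⇒ (c0=4, c1=25/4, c2=3)
macro 3: S0 reads c2=3 → after 2×micro: 4; S1 reads c2=3 → after 1×micro: 73/8; S2 reads c1=25/4 → after 1×micro: 1 ⇒ (c0=4, c1=73/8, c2=1)
macro 4: S0 reads c2=1 → after 2×micro: 3; S1 reads c2=1 → after 1×micro: 105/16; S2 reads c1=73/8 → after 1×micro: 3 ⇒ (c0=3, c1=105/16, c2=3)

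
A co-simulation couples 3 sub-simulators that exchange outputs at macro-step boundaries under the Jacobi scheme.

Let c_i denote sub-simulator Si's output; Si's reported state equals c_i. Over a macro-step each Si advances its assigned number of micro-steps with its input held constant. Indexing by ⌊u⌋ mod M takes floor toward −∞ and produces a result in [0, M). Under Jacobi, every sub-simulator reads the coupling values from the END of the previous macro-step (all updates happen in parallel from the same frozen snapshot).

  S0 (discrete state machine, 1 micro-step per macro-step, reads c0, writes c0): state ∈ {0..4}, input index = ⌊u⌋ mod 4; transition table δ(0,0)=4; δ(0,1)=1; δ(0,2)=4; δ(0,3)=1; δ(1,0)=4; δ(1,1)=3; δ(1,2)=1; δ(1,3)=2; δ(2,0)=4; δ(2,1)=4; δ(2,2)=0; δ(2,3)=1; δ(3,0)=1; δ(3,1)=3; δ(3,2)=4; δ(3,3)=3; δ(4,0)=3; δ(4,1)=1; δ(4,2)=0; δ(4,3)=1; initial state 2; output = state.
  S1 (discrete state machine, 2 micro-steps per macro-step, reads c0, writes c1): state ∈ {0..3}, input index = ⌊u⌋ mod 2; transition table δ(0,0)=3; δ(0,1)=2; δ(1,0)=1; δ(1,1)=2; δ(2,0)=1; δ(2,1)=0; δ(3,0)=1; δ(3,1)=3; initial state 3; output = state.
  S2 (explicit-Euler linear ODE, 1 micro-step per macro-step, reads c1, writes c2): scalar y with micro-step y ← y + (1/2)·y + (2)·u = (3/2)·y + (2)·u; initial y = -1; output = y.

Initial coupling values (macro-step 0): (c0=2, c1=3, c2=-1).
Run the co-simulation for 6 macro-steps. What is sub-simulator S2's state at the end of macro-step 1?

macro 1: S0 reads c0=2 → after 1×micro: 0; S1 reads c0=2 → after 2×micro: 1; S2 reads c1=3 → after 1×micro: 9/2 ⇒ (c0=0, c1=1, c2=9/2)
macro 2: S0 reads c0=0 → after 1×micro: 4; S1 reads c0=0 → after 2×micro: 1; S2 reads c1=1 → after 1×micro: 35/4 ⇒ (c0=4, c1=1, c2=35/4)
macro 3: S0 reads c0=4 → after 1×micro: 3; S1 reads c0=4 → after 2×micro: 1; S2 reads c1=1 → after 1×micro: 121/8 ⇒ (c0=3, c1=1, c2=121/8)
macro 4: S0 reads c0=3 → after 1×micro: 3; S1 reads c0=3 → after 2×micro: 0; S2 reads c1=1 → after 1×micro: 395/16 ⇒ (c0=3, c1=0, c2=395/16)
macro 5: S0 reads c0=3 → after 1×micro: 3; S1 reads c0=3 → after 2×micro: 0; S2 reads c1=0 → after 1×micro: 1185/32 ⇒ (c0=3, c1=0, c2=1185/32)
macro 6: S0 reads c0=3 → after 1×micro: 3; S1 reads c0=3 → after 2×micro: 0; S2 reads c1=0 → after 1×micro: 3555/64 ⇒ (c0=3, c1=0, c2=3555/64)

S2 state at macro-step 1 = 9/2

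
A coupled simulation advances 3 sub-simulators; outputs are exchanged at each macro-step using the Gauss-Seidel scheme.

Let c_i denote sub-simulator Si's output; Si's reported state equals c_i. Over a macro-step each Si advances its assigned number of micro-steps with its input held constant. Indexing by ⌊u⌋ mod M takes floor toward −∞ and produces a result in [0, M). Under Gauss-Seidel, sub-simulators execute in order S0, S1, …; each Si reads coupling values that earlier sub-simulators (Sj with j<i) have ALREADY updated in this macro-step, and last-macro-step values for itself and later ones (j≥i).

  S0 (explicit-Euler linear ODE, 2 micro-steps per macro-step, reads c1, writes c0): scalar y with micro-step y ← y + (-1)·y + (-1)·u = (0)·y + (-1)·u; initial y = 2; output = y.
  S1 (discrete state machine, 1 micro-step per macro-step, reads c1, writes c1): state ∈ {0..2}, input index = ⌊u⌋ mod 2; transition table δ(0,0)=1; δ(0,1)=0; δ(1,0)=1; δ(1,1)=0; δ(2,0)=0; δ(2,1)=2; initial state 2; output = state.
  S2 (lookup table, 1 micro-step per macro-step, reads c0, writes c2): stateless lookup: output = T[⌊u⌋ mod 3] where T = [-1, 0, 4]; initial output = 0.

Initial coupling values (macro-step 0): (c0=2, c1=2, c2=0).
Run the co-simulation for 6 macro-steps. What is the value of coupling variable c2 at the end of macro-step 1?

c2 at macro-step 1 = 0

macro 1: S0 reads c1=2 → after 2×micro: -2; S1 reads c1=2 → after 1×micro: 0; S2 reads c0=-2 → after 1×micro: 0 ⇒ (c0=-2, c1=0, c2=0)
macro 2: S0 reads c1=0 → after 2×micro: 0; S1 reads c1=0 → after 1×micro: 1; S2 reads c0=0 → after 1×micro: -1 ⇒ (c0=0, c1=1, c2=-1)
macro 3: S0 reads c1=1 → after 2×micro: -1; S1 reads c1=1 → after 1×micro: 0; S2 reads c0=-1 → after 1×micro: 4 ⇒ (c0=-1, c1=0, c2=4)
macro 4: S0 reads c1=0 → after 2×micro: 0; S1 reads c1=0 → after 1×micro: 1; S2 reads c0=0 → after 1×micro: -1 ⇒ (c0=0, c1=1, c2=-1)
macro 5: S0 reads c1=1 → after 2×micro: -1; S1 reads c1=1 → after 1×micro: 0; S2 reads c0=-1 → after 1×micro: 4 ⇒ (c0=-1, c1=0, c2=4)
macro 6: S0 reads c1=0 → after 2×micro: 0; S1 reads c1=0 → after 1×micro: 1; S2 reads c0=0 → after 1×micro: -1 ⇒ (c0=0, c1=1, c2=-1)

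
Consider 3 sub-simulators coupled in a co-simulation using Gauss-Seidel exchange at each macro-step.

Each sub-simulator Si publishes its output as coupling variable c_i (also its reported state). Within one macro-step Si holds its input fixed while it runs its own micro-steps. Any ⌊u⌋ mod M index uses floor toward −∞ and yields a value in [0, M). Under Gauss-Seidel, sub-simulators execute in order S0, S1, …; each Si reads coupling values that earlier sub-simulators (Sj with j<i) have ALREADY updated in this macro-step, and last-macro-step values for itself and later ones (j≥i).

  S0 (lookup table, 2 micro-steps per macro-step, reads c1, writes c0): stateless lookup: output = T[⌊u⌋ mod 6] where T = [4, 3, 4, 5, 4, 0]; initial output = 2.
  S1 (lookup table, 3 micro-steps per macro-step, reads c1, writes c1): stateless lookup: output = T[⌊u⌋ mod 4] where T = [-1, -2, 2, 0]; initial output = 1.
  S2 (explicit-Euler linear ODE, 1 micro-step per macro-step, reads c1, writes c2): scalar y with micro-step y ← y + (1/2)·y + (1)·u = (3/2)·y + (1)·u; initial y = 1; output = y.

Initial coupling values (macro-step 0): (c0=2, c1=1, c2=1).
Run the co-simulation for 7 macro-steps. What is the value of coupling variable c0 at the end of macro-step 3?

macro 1: S0 reads c1=1 → after 2×micro: 3; S1 reads c1=1 → after 3×micro: -2; S2 reads c1=-2 → after 1×micro: -1/2 ⇒ (c0=3, c1=-2, c2=-1/2)
macro 2: S0 reads c1=-2 → after 2×micro: 4; S1 reads c1=-2 → after 3×micro: 2; S2 reads c1=2 → after 1×micro: 5/4 ⇒ (c0=4, c1=2, c2=5/4)
macro 3: S0 reads c1=2 → after 2×micro: 4; S1 reads c1=2 → after 3×micro: 2; S2 reads c1=2 → after 1×micro: 31/8 ⇒ (c0=4, c1=2, c2=31/8)
macro 4: S0 reads c1=2 → after 2×micro: 4; S1 reads c1=2 → after 3×micro: 2; S2 reads c1=2 → after 1×micro: 125/16 ⇒ (c0=4, c1=2, c2=125/16)
macro 5: S0 reads c1=2 → after 2×micro: 4; S1 reads c1=2 → after 3×micro: 2; S2 reads c1=2 → after 1×micro: 439/32 ⇒ (c0=4, c1=2, c2=439/32)
macro 6: S0 reads c1=2 → after 2×micro: 4; S1 reads c1=2 → after 3×micro: 2; S2 reads c1=2 → after 1×micro: 1445/64 ⇒ (c0=4, c1=2, c2=1445/64)
macro 7: S0 reads c1=2 → after 2×micro: 4; S1 reads c1=2 → after 3×micro: 2; S2 reads c1=2 → after 1×micro: 4591/128 ⇒ (c0=4, c1=2, c2=4591/128)

c0 at macro-step 3 = 4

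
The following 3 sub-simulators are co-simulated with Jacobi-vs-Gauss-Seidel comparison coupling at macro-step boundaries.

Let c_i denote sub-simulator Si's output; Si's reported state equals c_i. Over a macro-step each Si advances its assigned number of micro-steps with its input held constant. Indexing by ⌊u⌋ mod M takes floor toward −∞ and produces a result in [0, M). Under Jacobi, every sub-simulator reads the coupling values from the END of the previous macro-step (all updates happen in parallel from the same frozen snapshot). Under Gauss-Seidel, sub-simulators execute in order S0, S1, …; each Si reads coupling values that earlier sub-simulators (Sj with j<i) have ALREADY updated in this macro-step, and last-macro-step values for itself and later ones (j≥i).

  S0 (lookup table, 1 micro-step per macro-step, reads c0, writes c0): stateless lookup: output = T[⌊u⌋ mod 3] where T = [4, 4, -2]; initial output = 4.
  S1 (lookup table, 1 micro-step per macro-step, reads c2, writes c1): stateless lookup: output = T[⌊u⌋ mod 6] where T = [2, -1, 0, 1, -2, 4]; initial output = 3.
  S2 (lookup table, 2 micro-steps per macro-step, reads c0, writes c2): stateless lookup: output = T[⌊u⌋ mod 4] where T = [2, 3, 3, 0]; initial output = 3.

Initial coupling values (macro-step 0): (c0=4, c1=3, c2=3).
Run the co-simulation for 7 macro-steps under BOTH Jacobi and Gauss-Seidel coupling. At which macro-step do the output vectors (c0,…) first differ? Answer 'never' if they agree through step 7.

first divergence at macro-step: never

[Jacobi] macro 1: S0 reads c0=4 → after 1×micro: 4; S1 reads c2=3 → after 1×micro: 1; S2 reads c0=4 → after 2×micro: 2 ⇒ (c0=4, c1=1, c2=2)
[Jacobi] macro 2: S0 reads c0=4 → after 1×micro: 4; S1 reads c2=2 → after 1×micro: 0; S2 reads c0=4 → after 2×micro: 2 ⇒ (c0=4, c1=0, c2=2)
[Jacobi] macro 3: S0 reads c0=4 → after 1×micro: 4; S1 reads c2=2 → after 1×micro: 0; S2 reads c0=4 → after 2×micro: 2 ⇒ (c0=4, c1=0, c2=2)
[Jacobi] macro 4: S0 reads c0=4 → after 1×micro: 4; S1 reads c2=2 → after 1×micro: 0; S2 reads c0=4 → after 2×micro: 2 ⇒ (c0=4, c1=0, c2=2)
[Jacobi] macro 5: S0 reads c0=4 → after 1×micro: 4; S1 reads c2=2 → after 1×micro: 0; S2 reads c0=4 → after 2×micro: 2 ⇒ (c0=4, c1=0, c2=2)
[Jacobi] macro 6: S0 reads c0=4 → after 1×micro: 4; S1 reads c2=2 → after 1×micro: 0; S2 reads c0=4 → after 2×micro: 2 ⇒ (c0=4, c1=0, c2=2)
[Jacobi] macro 7: S0 reads c0=4 → after 1×micro: 4; S1 reads c2=2 → after 1×micro: 0; S2 reads c0=4 → after 2×micro: 2 ⇒ (c0=4, c1=0, c2=2)
[Gauss-Seidel] macro 1: S0 reads c0=4 → after 1×micro: 4; S1 reads c2=3 → after 1×micro: 1; S2 reads c0=4 → after 2×micro: 2 ⇒ (c0=4, c1=1, c2=2)
[Gauss-Seidel] macro 2: S0 reads c0=4 → after 1×micro: 4; S1 reads c2=2 → after 1×micro: 0; S2 reads c0=4 → after 2×micro: 2 ⇒ (c0=4, c1=0, c2=2)
[Gauss-Seidel] macro 3: S0 reads c0=4 → after 1×micro: 4; S1 reads c2=2 → after 1×micro: 0; S2 reads c0=4 → after 2×micro: 2 ⇒ (c0=4, c1=0, c2=2)
[Gauss-Seidel] macro 4: S0 reads c0=4 → after 1×micro: 4; S1 reads c2=2 → after 1×micro: 0; S2 reads c0=4 → after 2×micro: 2 ⇒ (c0=4, c1=0, c2=2)
[Gauss-Seidel] macro 5: S0 reads c0=4 → after 1×micro: 4; S1 reads c2=2 → after 1×micro: 0; S2 reads c0=4 → after 2×micro: 2 ⇒ (c0=4, c1=0, c2=2)
[Gauss-Seidel] macro 6: S0 reads c0=4 → after 1×micro: 4; S1 reads c2=2 → after 1×micro: 0; S2 reads c0=4 → after 2×micro: 2 ⇒ (c0=4, c1=0, c2=2)
[Gauss-Seidel] macro 7: S0 reads c0=4 → after 1×micro: 4; S1 reads c2=2 → after 1×micro: 0; S2 reads c0=4 → after 2×micro: 2 ⇒ (c0=4, c1=0, c2=2)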